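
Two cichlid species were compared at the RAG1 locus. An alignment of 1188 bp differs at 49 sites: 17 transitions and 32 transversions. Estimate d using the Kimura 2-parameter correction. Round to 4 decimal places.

P = 17/1188 ≈ 0.01431 and Q = 32/1188 ≈ 0.026936.
Under the Kimura two-parameter model, d = −½ ln(1 − 2P − Q) − ¼ ln(1 − 2Q).
1 − 2P − Q = 0.944444, giving −½ ln(0.944444) = 0.028579.
1 − 2Q = 0.946128, giving −¼ ln(0.946128) = 0.013844.
d = 0.028579 + 0.013844 = 0.042423.

0.0424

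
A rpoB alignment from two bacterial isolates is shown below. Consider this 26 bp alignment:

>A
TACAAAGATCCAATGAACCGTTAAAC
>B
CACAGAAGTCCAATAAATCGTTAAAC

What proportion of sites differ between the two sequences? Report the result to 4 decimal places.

0.2308

The sequences differ at 6 of 26 positions (sites 1, 5, 7, 8, 15, 18).
p = 6/26 = 0.230769… ≈ 0.2308 (to 4 d.p.).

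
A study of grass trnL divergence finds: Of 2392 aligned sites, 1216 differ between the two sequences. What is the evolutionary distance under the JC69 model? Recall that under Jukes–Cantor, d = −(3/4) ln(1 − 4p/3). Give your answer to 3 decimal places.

p = 1216/2392 ≈ 0.508361.
d = −(3/4) ln(1 − 4p/3) = −0.75 ln(1 − 0.677815) = −0.75 ln(0.322185)
  = −0.75 × (-1.132629) = 0.849472 substitutions/site.

0.849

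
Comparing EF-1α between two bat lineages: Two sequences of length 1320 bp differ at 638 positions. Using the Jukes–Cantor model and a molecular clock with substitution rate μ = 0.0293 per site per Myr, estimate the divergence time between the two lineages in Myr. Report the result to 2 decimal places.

p = 638/1320 ≈ 0.483333.
d = −(3/4) ln(1 − 4p/3) = −0.75 ln(1 − 0.644444) = −0.75 ln(0.355556)
  = −0.75 × (-1.034073) = 0.775555 substitutions/site.
Under a molecular clock d = 2μt, so t = d/(2μ) = 0.775555 / (2 × 0.0293) = 13.23 Myr.

13.23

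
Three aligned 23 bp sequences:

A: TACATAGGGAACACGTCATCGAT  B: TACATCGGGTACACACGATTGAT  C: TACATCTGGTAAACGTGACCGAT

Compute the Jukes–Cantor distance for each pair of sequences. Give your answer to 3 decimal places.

A–B: 6/23 sites differ → p ≈ 0.26087, d = −0.75 ln(1 − 0.347827) = 0.320584 ≈ 0.321.
A–C: 6/23 sites differ → p ≈ 0.26087, d = −0.75 ln(1 − 0.347827) = 0.320584 ≈ 0.321.
B–C: 6/23 sites differ → p ≈ 0.26087, d = −0.75 ln(1 − 0.347827) = 0.320584 ≈ 0.321.

d(A,B) = 0.321, d(A,C) = 0.321, d(B,C) = 0.321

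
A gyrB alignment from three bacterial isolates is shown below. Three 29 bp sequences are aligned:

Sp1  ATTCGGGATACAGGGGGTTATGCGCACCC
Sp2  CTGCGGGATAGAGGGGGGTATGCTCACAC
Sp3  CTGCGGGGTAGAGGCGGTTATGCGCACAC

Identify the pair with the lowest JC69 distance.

Sp1–Sp2: 6/29 differ, p = 0.207, d = 0.242.
Sp1–Sp3: 6/29 differ, p = 0.207, d = 0.242.
Sp2–Sp3: 4/29 differ, p = 0.138, d = 0.152.
The smallest distance is between Sp2 and Sp3.

Sp2 and Sp3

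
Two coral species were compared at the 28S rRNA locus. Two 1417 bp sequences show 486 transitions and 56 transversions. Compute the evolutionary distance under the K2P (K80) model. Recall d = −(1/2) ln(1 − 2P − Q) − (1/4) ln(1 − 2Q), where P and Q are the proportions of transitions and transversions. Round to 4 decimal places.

P = 486/1417 ≈ 0.342978 and Q = 56/1417 ≈ 0.03952.
Under the Kimura two-parameter model, d = −½ ln(1 − 2P − Q) − ¼ ln(1 − 2Q).
1 − 2P − Q = 0.274524, giving −½ ln(0.274524) = 0.646358.
1 − 2Q = 0.92096, giving −¼ ln(0.92096) = 0.020585.
d = 0.646358 + 0.020585 = 0.666943.

0.6669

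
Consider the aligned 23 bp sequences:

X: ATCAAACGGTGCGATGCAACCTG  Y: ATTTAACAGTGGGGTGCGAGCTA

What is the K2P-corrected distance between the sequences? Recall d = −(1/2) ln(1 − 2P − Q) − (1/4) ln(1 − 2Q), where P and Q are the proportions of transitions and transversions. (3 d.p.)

0.492

Of 23 sites, 5 differences are transitions and 3 are transversions, so P = 5/23 ≈ 0.217391 and Q = 3/23 ≈ 0.130435.
Under the Kimura two-parameter model, d = −½ ln(1 − 2P − Q) − ¼ ln(1 − 2Q).
1 − 2P − Q = 0.434783, giving −½ ln(0.434783) = 0.416454.
1 − 2Q = 0.73913, giving −¼ ln(0.73913) = 0.075570.
d = 0.416454 + 0.075570 = 0.492024.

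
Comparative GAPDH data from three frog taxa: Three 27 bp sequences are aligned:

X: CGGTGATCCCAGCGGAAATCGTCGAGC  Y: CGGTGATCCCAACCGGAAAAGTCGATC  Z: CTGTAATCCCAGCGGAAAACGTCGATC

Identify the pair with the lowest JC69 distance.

X–Y: 6/27 differ, p = 0.222, d = 0.264.
X–Z: 4/27 differ, p = 0.148, d = 0.165.
Y–Z: 6/27 differ, p = 0.222, d = 0.264.
The smallest distance is between X and Z.

X and Z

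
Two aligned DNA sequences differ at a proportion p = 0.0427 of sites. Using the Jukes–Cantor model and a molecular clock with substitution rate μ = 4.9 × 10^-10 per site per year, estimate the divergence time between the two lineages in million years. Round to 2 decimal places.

d = −(3/4) ln(1 − 4p/3) = −0.75 ln(1 − 0.056933) = −0.75 ln(0.943067)
  = −0.75 × (-0.058618) = 0.043964 substitutions/site.
Under a molecular clock d = 2μt, so t = d/(2μ) = 0.043964 / (2 × 4.9 × 10^-10) = 44.86 million years.

44.86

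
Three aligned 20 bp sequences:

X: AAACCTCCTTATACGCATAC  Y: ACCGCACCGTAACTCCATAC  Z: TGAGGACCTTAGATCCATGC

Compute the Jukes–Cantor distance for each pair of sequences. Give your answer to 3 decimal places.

d(X,Y) = 0.687, d(X,Z) = 0.687, d(Y,Z) = 0.572

X–Y: 9/20 sites differ → p = 0.45, d = −0.75 ln(1 − 0.6) = 0.687218 ≈ 0.687.
X–Z: 9/20 sites differ → p = 0.45, d = −0.75 ln(1 − 0.6) = 0.687218 ≈ 0.687.
Y–Z: 8/20 sites differ → p = 0.4, d = −0.75 ln(1 − 0.533333) = 0.571605 ≈ 0.572.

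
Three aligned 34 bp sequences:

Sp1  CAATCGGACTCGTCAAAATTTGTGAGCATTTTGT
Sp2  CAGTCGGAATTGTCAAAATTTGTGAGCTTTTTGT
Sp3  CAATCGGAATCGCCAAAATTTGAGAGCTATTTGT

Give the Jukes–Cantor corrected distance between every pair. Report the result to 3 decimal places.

Sp1–Sp2: 4/34 sites differ → p ≈ 0.117647, d = −0.75 ln(1 − 0.156863) = 0.127969 ≈ 0.128.
Sp1–Sp3: 5/34 sites differ → p ≈ 0.147059, d = −0.75 ln(1 − 0.196079) = 0.163691 ≈ 0.164.
Sp2–Sp3: 5/34 sites differ → p ≈ 0.147059, d = −0.75 ln(1 − 0.196079) = 0.163691 ≈ 0.164.

d(Sp1,Sp2) = 0.128, d(Sp1,Sp3) = 0.164, d(Sp2,Sp3) = 0.164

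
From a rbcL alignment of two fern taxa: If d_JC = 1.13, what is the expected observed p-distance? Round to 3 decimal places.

0.584

p = (3/4)(1 − e^(−4d/3)) = 0.75 × (1 − e^(-1.506667)) = 0.75 × (1 − 0.221647) = 0.583765.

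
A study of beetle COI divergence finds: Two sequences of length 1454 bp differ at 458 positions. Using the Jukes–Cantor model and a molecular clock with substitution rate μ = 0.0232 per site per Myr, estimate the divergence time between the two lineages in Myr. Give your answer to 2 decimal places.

p = 458/1454 ≈ 0.314993.
d = −(3/4) ln(1 − 4p/3) = −0.75 ln(1 − 0.419991) = −0.75 ln(0.580009)
  = −0.75 × (-0.544712) = 0.408534 substitutions/site.
Under a molecular clock d = 2μt, so t = d/(2μ) = 0.408534 / (2 × 0.0232) = 8.80 Myr.

8.80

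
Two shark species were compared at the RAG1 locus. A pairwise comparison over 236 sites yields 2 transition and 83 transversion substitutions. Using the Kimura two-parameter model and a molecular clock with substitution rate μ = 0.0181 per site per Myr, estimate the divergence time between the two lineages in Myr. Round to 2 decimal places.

P = 2/236 ≈ 0.008475 and Q = 83/236 ≈ 0.351695.
Under the Kimura two-parameter model, d = −½ ln(1 − 2P − Q) − ¼ ln(1 − 2Q).
1 − 2P − Q = 0.631355, giving −½ ln(0.631355) = 0.229943.
1 − 2Q = 0.29661, giving −¼ ln(0.29661) = 0.303834.
d = 0.229943 + 0.303834 = 0.533777.
Under a molecular clock d = 2μt, so t = d/(2μ) = 0.533777 / (2 × 0.0181) = 14.75 Myr.

14.75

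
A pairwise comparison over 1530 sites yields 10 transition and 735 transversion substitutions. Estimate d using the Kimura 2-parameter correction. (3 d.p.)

1.150

P = 10/1530 ≈ 0.006536 and Q = 735/1530 ≈ 0.480392.
Under the Kimura two-parameter model, d = −½ ln(1 − 2P − Q) − ¼ ln(1 − 2Q).
1 − 2P − Q = 0.506536, giving −½ ln(0.506536) = 0.340080.
1 − 2Q = 0.039216, giving −¼ ln(0.039216) = 0.809668.
d = 0.340080 + 0.809668 = 1.149748.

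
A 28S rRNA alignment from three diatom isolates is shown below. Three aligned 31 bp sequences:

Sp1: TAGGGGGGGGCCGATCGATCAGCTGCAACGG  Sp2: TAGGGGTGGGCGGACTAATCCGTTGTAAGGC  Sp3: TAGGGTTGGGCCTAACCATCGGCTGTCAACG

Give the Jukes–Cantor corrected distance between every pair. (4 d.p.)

Sp1–Sp2: 10/31 sites differ → p ≈ 0.322581, d = −0.75 ln(1 − 0.430108) = 0.421731 ≈ 0.4217.
Sp1–Sp3: 10/31 sites differ → p ≈ 0.322581, d = −0.75 ln(1 − 0.430108) = 0.421731 ≈ 0.4217.
Sp2–Sp3: 12/31 sites differ → p ≈ 0.387097, d = −0.75 ln(1 − 0.516129) = 0.544453 ≈ 0.5445.

d(Sp1,Sp2) = 0.4217, d(Sp1,Sp3) = 0.4217, d(Sp2,Sp3) = 0.5445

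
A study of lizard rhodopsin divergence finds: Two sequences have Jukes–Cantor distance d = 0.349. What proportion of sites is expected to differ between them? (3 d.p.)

p = (3/4)(1 − e^(−4d/3)) = 0.75 × (1 − e^(-0.465333)) = 0.75 × (1 − 0.627926) = 0.279056.

0.279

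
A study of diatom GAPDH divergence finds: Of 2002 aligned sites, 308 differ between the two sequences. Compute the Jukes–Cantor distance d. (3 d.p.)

p = 308/2002 ≈ 0.153846.
d = −(3/4) ln(1 − 4p/3) = −0.75 ln(1 − 0.205128) = −0.75 ln(0.794872)
  = −0.75 × (-0.229574) = 0.172181 substitutions/site.

0.172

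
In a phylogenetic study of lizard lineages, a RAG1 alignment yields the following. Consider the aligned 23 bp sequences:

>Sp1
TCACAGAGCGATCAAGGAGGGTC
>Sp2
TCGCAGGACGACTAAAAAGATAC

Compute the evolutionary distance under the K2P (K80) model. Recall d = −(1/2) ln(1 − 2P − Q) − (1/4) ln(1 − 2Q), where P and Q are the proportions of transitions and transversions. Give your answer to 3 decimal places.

Of 23 sites, 8 differences are transitions and 2 are transversions, so P = 8/23 ≈ 0.347826 and Q = 2/23 ≈ 0.086957.
Under the Kimura two-parameter model, d = −½ ln(1 − 2P − Q) − ¼ ln(1 − 2Q).
1 − 2P − Q = 0.217391, giving −½ ln(0.217391) = 0.763029.
1 − 2Q = 0.826086, giving −¼ ln(0.826086) = 0.047764.
d = 0.763029 + 0.047764 = 0.810793.

0.811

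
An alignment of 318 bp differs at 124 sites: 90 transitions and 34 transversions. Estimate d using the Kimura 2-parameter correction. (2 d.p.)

0.62

P = 90/318 ≈ 0.283019 and Q = 34/318 ≈ 0.106918.
Under the Kimura two-parameter model, d = −½ ln(1 − 2P − Q) − ¼ ln(1 − 2Q).
1 − 2P − Q = 0.327044, giving −½ ln(0.327044) = 0.558830.
1 − 2Q = 0.786164, giving −¼ ln(0.786164) = 0.060147.
d = 0.558830 + 0.060147 = 0.618977.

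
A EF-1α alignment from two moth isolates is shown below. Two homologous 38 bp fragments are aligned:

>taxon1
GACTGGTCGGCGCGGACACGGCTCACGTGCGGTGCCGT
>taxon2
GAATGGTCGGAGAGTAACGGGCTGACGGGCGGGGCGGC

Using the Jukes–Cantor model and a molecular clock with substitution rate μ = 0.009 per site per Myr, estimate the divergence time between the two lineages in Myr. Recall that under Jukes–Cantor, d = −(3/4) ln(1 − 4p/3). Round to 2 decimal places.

The sequences differ at 12 of 38 sites, so p = 12/38 ≈ 0.315789.
d = −(3/4) ln(1 − 4p/3) = −0.75 ln(1 − 0.421052) = −0.75 ln(0.578948)
  = −0.75 × (-0.546543) = 0.409907 substitutions/site.
Under a molecular clock d = 2μt, so t = d/(2μ) = 0.409907 / (2 × 0.009) = 22.77 Myr.

22.77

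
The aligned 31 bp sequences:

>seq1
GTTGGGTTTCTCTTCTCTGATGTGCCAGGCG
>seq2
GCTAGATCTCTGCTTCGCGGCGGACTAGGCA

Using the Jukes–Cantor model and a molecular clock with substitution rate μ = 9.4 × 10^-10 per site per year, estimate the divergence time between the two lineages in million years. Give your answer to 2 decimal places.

The sequences differ at 16 of 31 sites, so p = 16/31 ≈ 0.516129.
d = −(3/4) ln(1 − 4p/3) = −0.75 ln(1 − 0.688172) = −0.75 ln(0.311828)
  = −0.75 × (-1.165304) = 0.873978 substitutions/site.
Under a molecular clock d = 2μt, so t = d/(2μ) = 0.873978 / (2 × 9.4 × 10^-10) = 464.88 million years.

464.88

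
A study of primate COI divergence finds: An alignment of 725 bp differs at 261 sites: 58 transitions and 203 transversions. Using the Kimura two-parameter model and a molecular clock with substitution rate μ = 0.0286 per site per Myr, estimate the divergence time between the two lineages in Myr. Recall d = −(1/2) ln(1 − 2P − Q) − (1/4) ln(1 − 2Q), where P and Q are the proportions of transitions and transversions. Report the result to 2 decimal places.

8.66

P = 58/725 = 0.08 and Q = 203/725 = 0.28.
Under the Kimura two-parameter model, d = −½ ln(1 − 2P − Q) − ¼ ln(1 − 2Q).
1 − 2P − Q = 0.56, giving −½ ln(0.56) = 0.289909.
1 − 2Q = 0.44, giving −¼ ln(0.44) = 0.205245.
d = 0.289909 + 0.205245 = 0.495154.
Under a molecular clock d = 2μt, so t = d/(2μ) = 0.495154 / (2 × 0.0286) = 8.66 Myr.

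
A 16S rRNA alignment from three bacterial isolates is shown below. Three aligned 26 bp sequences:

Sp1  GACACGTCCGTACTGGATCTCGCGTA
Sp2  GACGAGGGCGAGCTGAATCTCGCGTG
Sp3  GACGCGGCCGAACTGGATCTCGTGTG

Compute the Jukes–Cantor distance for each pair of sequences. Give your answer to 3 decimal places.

Sp1–Sp2: 8/26 sites differ → p ≈ 0.307692, d = −0.75 ln(1 − 0.410256) = 0.396050 ≈ 0.396.
Sp1–Sp3: 5/26 sites differ → p ≈ 0.192308, d = −0.75 ln(1 − 0.256411) = 0.222200 ≈ 0.222.
Sp2–Sp3: 5/26 sites differ → p ≈ 0.192308, d = −0.75 ln(1 − 0.256411) = 0.222200 ≈ 0.222.

d(Sp1,Sp2) = 0.396, d(Sp1,Sp3) = 0.222, d(Sp2,Sp3) = 0.222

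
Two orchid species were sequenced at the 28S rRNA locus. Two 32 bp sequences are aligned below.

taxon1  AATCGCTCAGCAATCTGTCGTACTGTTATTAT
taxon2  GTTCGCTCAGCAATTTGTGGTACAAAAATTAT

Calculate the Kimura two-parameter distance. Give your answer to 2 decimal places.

Of 32 sites, 3 differences are transitions and 5 are transversions, so P = 3/32 = 0.09375 and Q = 5/32 = 0.15625.
Under the Kimura two-parameter model, d = −½ ln(1 − 2P − Q) − ¼ ln(1 − 2Q).
1 − 2P − Q = 0.65625, giving −½ ln(0.65625) = 0.210607.
1 − 2Q = 0.6875, giving −¼ ln(0.6875) = 0.093673.
d = 0.210607 + 0.093673 = 0.304280.

0.30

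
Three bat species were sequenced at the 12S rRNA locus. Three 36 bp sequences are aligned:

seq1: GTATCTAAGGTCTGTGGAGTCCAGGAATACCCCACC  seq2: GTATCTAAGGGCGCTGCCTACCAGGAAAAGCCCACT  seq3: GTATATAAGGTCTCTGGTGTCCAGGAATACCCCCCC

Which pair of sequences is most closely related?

seq1–seq2: 10/36 differ, p = 0.278, d = 0.347.
seq1–seq3: 4/36 differ, p = 0.111, d = 0.120.
seq2–seq3: 11/36 differ, p = 0.306, d = 0.392.
The smallest distance is between seq1 and seq3.

seq1 and seq3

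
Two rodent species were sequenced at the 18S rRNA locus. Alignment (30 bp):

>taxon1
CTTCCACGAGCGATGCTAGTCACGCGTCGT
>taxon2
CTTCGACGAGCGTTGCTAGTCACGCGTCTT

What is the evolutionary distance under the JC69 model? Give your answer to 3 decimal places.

The sequences differ at 3 of 30 sites (5, 13, 29), so p = 3/30 = 0.1.
d = −(3/4) ln(1 − 4p/3) = −0.75 ln(1 − 0.133333) = −0.75 ln(0.866667)
  = −0.75 × (-0.143100) = 0.107325 substitutions/site.

0.107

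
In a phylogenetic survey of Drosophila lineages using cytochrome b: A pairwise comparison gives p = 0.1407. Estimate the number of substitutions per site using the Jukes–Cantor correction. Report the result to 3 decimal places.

0.156

d = −(3/4) ln(1 − 4p/3) = −0.75 ln(1 − 0.1876) = −0.75 ln(0.8124)
  = −0.75 × (-0.207762) = 0.155822 substitutions/site.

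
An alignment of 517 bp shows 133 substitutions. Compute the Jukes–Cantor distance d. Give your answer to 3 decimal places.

0.315

p = 133/517 ≈ 0.257253.
d = −(3/4) ln(1 − 4p/3) = −0.75 ln(1 − 0.343004) = −0.75 ln(0.656996)
  = −0.75 × (-0.420077) = 0.315058 substitutions/site.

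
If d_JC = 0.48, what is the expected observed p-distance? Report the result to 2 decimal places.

p = (3/4)(1 − e^(−4d/3)) = 0.75 × (1 − e^(-0.64)) = 0.75 × (1 − 0.527292) = 0.354531.

0.35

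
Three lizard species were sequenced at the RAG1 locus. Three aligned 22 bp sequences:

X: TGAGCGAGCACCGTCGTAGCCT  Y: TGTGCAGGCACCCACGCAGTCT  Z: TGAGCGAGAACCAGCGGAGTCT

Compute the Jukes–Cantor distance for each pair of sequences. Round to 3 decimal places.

d(X,Y) = 0.414, d(X,Z) = 0.271, d(Y,Z) = 0.414

X–Y: 7/22 sites differ → p ≈ 0.318182, d = −0.75 ln(1 − 0.424243) = 0.414052 ≈ 0.414.
X–Z: 5/22 sites differ → p ≈ 0.227273, d = −0.75 ln(1 − 0.303031) = 0.270761 ≈ 0.271.
Y–Z: 7/22 sites differ → p ≈ 0.318182, d = −0.75 ln(1 − 0.424243) = 0.414052 ≈ 0.414.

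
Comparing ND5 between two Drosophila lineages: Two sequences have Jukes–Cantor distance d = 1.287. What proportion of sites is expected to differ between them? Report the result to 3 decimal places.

0.615

p = (3/4)(1 − e^(−4d/3)) = 0.75 × (1 − e^(-1.716)) = 0.75 × (1 − 0.179784) = 0.615162.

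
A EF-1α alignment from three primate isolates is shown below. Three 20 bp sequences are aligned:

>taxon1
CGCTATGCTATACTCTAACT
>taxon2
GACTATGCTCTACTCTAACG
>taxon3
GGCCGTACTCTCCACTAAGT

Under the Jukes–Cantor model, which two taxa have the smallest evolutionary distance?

taxon1–taxon2: 4/20 differ, p = 0.200, d = 0.233.
taxon1–taxon3: 8/20 differ, p = 0.400, d = 0.572.
taxon2–taxon3: 8/20 differ, p = 0.400, d = 0.572.
The smallest distance is between taxon1 and taxon2.

taxon1 and taxon2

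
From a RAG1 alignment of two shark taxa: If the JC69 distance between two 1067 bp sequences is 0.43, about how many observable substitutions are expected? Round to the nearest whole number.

Invert JC69: p = (3/4)(1 − e^(−4d/3)) = 0.75 × (1 − e^(-0.573333)) = 0.75 × (1 − 0.563644) = 0.327267.
Expected differing sites = pL ≈ 0.327267 × 1067 = 349.193889 ≈ 349.

349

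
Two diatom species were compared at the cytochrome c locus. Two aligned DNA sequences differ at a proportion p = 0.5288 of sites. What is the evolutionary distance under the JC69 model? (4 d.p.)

d = −(3/4) ln(1 − 4p/3) = −0.75 ln(1 − 0.705067) = −0.75 ln(0.294933)
  = −0.75 × (-1.221007) = 0.915755 substitutions/site.

0.9158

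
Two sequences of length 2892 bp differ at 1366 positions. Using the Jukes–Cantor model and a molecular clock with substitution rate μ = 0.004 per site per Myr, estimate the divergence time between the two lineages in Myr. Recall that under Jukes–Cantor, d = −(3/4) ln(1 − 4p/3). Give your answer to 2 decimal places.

93.16

p = 1366/2892 ≈ 0.472337.
d = −(3/4) ln(1 − 4p/3) = −0.75 ln(1 − 0.629783) = −0.75 ln(0.370217)
  = −0.75 × (-0.993666) = 0.745250 substitutions/site.
Under a molecular clock d = 2μt, so t = d/(2μ) = 0.745250 / (2 × 0.004) = 93.16 Myr.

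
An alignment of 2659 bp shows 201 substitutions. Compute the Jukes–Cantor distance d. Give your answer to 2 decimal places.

0.08

p = 201/2659 ≈ 0.075592.
d = −(3/4) ln(1 − 4p/3) = −0.75 ln(1 − 0.100789) = −0.75 ln(0.899211)
  = −0.75 × (-0.106238) = 0.079679 substitutions/site.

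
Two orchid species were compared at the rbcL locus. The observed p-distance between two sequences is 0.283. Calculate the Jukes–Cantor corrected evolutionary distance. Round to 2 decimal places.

d = −(3/4) ln(1 − 4p/3) = −0.75 ln(1 − 0.377333) = −0.75 ln(0.622667)
  = −0.75 × (-0.473743) = 0.355307 substitutions/site.

0.36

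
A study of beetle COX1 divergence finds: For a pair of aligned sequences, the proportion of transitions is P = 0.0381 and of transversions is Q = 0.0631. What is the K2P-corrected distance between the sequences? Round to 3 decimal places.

0.109

Under the Kimura two-parameter model, d = −½ ln(1 − 2P − Q) − ¼ ln(1 − 2Q).
1 − 2P − Q = 0.8607, giving −½ ln(0.8607) = 0.075005.
1 − 2Q = 0.8738, giving −¼ ln(0.8738) = 0.033726.
d = 0.075005 + 0.033726 = 0.108731.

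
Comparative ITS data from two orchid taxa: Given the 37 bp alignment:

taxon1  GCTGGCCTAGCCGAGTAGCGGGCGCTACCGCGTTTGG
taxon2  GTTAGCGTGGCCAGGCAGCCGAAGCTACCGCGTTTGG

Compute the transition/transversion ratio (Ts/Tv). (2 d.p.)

Transitions are A↔G and C↔T; transversions are all other mismatches.
Transitions: 7. Transversions: 3.
R = 7/3 = 2.333333… ≈ 2.33 (to 2 d.p.).

2.33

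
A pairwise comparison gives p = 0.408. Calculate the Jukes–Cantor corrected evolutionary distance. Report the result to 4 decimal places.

d = −(3/4) ln(1 − 4p/3) = −0.75 ln(1 − 0.544) = −0.75 ln(0.456)
  = −0.75 × (-0.785262) = 0.588947 substitutions/site.

0.5889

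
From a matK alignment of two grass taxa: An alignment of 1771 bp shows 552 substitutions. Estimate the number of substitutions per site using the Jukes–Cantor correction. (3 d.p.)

0.403

p = 552/1771 ≈ 0.311688.
d = −(3/4) ln(1 − 4p/3) = −0.75 ln(1 − 0.415584) = −0.75 ln(0.584416)
  = −0.75 × (-0.537142) = 0.402857 substitutions/site.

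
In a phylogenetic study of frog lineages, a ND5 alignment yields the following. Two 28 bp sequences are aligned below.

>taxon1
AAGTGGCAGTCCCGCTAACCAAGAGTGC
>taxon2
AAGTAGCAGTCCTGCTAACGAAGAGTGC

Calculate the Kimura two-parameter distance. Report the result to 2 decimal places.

0.12

Of 28 sites, 2 differences are transitions and 1 are transversions, so P = 2/28 ≈ 0.071429 and Q = 1/28 ≈ 0.035714.
Under the Kimura two-parameter model, d = −½ ln(1 − 2P − Q) − ¼ ln(1 − 2Q).
1 − 2P − Q = 0.821428, giving −½ ln(0.821428) = 0.098355.
1 − 2Q = 0.928572, giving −¼ ln(0.928572) = 0.018527.
d = 0.098355 + 0.018527 = 0.116882.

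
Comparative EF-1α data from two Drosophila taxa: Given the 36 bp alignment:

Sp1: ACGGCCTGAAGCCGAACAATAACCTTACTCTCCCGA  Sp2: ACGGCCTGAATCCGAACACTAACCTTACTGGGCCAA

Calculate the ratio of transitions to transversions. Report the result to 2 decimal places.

Transitions are A↔G and C↔T; transversions are all other mismatches.
Transitions: 1. Transversions: 5.
R = 1/5 = 0.20.

0.20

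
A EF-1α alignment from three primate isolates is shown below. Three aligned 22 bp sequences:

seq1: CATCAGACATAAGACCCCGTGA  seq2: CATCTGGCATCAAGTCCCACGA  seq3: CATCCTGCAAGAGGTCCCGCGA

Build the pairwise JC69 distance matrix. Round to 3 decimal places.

seq1–seq2: 8/22 sites differ → p ≈ 0.363636, d = −0.75 ln(1 − 0.484848) = 0.497470 ≈ 0.497.
seq1–seq3: 8/22 sites differ → p ≈ 0.363636, d = −0.75 ln(1 − 0.484848) = 0.497470 ≈ 0.497.
seq2–seq3: 6/22 sites differ → p ≈ 0.272727, d = −0.75 ln(1 − 0.363636) = 0.338988 ≈ 0.339.

d(seq1,seq2) = 0.497, d(seq1,seq3) = 0.497, d(seq2,seq3) = 0.339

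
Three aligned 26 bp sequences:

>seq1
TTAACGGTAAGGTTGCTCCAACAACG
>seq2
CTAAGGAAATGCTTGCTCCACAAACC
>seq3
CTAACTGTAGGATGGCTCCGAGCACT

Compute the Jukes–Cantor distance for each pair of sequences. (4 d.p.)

d(seq1,seq2) = 0.4643, d(seq1,seq3) = 0.4643, d(seq2,seq3) = 0.7166

seq1–seq2: 9/26 sites differ → p ≈ 0.346154, d = −0.75 ln(1 − 0.461539) = 0.464280 ≈ 0.4643.
seq1–seq3: 9/26 sites differ → p ≈ 0.346154, d = −0.75 ln(1 − 0.461539) = 0.464280 ≈ 0.4643.
seq2–seq3: 12/26 sites differ → p ≈ 0.461538, d = −0.75 ln(1 − 0.615384) = 0.716632 ≈ 0.7166.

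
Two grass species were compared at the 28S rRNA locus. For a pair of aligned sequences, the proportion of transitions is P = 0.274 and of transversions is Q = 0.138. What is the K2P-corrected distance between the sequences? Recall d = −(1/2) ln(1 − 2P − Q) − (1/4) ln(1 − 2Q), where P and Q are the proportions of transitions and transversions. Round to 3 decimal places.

0.660

Under the Kimura two-parameter model, d = −½ ln(1 − 2P − Q) − ¼ ln(1 − 2Q).
1 − 2P − Q = 0.314, giving −½ ln(0.314) = 0.579181.
1 − 2Q = 0.724, giving −¼ ln(0.724) = 0.080741.
d = 0.579181 + 0.080741 = 0.659922.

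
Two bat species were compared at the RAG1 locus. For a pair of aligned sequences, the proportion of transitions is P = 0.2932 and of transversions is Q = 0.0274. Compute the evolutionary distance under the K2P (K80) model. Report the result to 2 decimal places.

0.49

Under the Kimura two-parameter model, d = −½ ln(1 − 2P − Q) − ¼ ln(1 − 2Q).
1 − 2P − Q = 0.3862, giving −½ ln(0.3862) = 0.475700.
1 − 2Q = 0.9452, giving −¼ ln(0.9452) = 0.014090.
d = 0.475700 + 0.014090 = 0.489790.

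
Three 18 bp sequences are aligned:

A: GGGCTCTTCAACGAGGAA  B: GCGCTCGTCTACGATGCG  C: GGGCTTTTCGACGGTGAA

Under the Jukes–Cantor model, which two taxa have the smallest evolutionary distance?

A and C

A–B: 6/18 differ, p = 0.333, d = 0.441.
A–C: 4/18 differ, p = 0.222, d = 0.264.
B–C: 7/18 differ, p = 0.389, d = 0.548.
The smallest distance is between A and C.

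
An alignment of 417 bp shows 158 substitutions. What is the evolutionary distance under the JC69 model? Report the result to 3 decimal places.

0.528

p = 158/417 ≈ 0.378897.
d = −(3/4) ln(1 − 4p/3) = −0.75 ln(1 − 0.505196) = −0.75 ln(0.494804)
  = −0.75 × (-0.703594) = 0.527696 substitutions/site.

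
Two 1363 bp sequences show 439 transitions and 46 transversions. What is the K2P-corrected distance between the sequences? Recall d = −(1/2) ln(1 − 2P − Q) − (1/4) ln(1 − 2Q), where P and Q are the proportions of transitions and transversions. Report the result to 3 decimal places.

0.584

P = 439/1363 ≈ 0.322084 and Q = 46/1363 ≈ 0.033749.
Under the Kimura two-parameter model, d = −½ ln(1 − 2P − Q) − ¼ ln(1 − 2Q).
1 − 2P − Q = 0.322083, giving −½ ln(0.322083) = 0.566473.
1 − 2Q = 0.932502, giving −¼ ln(0.932502) = 0.017471.
d = 0.566473 + 0.017471 = 0.583944.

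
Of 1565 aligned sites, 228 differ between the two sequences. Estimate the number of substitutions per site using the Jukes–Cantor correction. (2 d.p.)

0.16

p = 228/1565 ≈ 0.145687.
d = −(3/4) ln(1 − 4p/3) = −0.75 ln(1 − 0.194249) = −0.75 ln(0.805751)
  = −0.75 × (-0.215981) = 0.161986 substitutions/site.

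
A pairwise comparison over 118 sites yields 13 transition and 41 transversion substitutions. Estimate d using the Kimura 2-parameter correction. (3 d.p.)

0.716

P = 13/118 ≈ 0.110169 and Q = 41/118 ≈ 0.347458.
Under the Kimura two-parameter model, d = −½ ln(1 − 2P − Q) − ¼ ln(1 − 2Q).
1 − 2P − Q = 0.432204, giving −½ ln(0.432204) = 0.419429.
1 − 2Q = 0.305084, giving −¼ ln(0.305084) = 0.296792.
d = 0.419429 + 0.296792 = 0.716221.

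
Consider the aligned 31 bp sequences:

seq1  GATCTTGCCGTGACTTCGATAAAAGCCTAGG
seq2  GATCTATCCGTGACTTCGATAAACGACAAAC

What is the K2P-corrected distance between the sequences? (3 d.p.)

Of 31 sites, 1 differences are transitions and 6 are transversions, so P = 1/31 ≈ 0.032258 and Q = 6/31 ≈ 0.193548.
Under the Kimura two-parameter model, d = −½ ln(1 − 2P − Q) − ¼ ln(1 − 2Q).
1 − 2P − Q = 0.741936, giving −½ ln(0.741936) = 0.149246.
1 − 2Q = 0.612904, giving −¼ ln(0.612904) = 0.122387.
d = 0.149246 + 0.122387 = 0.271633.

0.272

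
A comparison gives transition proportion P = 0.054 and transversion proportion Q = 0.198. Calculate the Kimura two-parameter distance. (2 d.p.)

0.31

Under the Kimura two-parameter model, d = −½ ln(1 − 2P − Q) − ¼ ln(1 − 2Q).
1 − 2P − Q = 0.694, giving −½ ln(0.694) = 0.182642.
1 − 2Q = 0.604, giving −¼ ln(0.604) = 0.126045.
d = 0.182642 + 0.126045 = 0.308687.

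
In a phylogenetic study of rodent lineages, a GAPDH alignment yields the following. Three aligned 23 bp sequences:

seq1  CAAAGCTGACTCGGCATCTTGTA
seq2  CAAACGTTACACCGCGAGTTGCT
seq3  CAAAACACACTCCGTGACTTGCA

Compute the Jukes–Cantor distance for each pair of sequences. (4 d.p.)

d(seq1,seq2) = 0.6501, d(seq1,seq3) = 0.4674, d(seq2,seq3) = 0.4674

seq1–seq2: 10/23 sites differ → p ≈ 0.434783, d = −0.75 ln(1 − 0.579711) = 0.650110 ≈ 0.6501.
seq1–seq3: 8/23 sites differ → p ≈ 0.347826, d = −0.75 ln(1 − 0.463768) = 0.467391 ≈ 0.4674.
seq2–seq3: 8/23 sites differ → p ≈ 0.347826, d = −0.75 ln(1 − 0.463768) = 0.467391 ≈ 0.4674.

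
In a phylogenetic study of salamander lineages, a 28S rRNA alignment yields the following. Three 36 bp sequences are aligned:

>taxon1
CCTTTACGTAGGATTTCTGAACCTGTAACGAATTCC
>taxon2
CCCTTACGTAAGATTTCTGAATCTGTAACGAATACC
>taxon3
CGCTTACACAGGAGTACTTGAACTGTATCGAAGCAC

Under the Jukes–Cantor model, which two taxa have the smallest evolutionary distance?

taxon1–taxon2: 4/36 differ, p = 0.111, d = 0.120.
taxon1–taxon3: 13/36 differ, p = 0.361, d = 0.493.
taxon2–taxon3: 13/36 differ, p = 0.361, d = 0.493.
The smallest distance is between taxon1 and taxon2.

taxon1 and taxon2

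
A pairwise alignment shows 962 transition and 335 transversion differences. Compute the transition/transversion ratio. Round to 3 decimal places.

R = 962/335 = 2.871641… ≈ 2.872 (to 3 d.p.).

2.872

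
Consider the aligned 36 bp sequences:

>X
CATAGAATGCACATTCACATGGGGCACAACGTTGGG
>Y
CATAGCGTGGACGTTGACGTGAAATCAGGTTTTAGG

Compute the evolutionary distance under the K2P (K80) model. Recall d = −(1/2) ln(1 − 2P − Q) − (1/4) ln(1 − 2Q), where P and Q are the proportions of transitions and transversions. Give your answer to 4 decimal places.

0.8534

Of 36 sites, 11 differences are transitions and 6 are transversions, so P = 11/36 ≈ 0.305556 and Q = 6/36 ≈ 0.166667.
Under the Kimura two-parameter model, d = −½ ln(1 − 2P − Q) − ¼ ln(1 − 2Q).
1 − 2P − Q = 0.222221, giving −½ ln(0.222221) = 0.752041.
1 − 2Q = 0.666666, giving −¼ ln(0.666666) = 0.101367.
d = 0.752041 + 0.101367 = 0.853408.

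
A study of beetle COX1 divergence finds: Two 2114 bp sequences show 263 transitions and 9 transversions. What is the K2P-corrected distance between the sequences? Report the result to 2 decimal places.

P = 263/2114 ≈ 0.124409 and Q = 9/2114 ≈ 0.004257.
Under the Kimura two-parameter model, d = −½ ln(1 − 2P − Q) − ¼ ln(1 − 2Q).
1 − 2P − Q = 0.746925, giving −½ ln(0.746925) = 0.145895.
1 − 2Q = 0.991486, giving −¼ ln(0.991486) = 0.002138.
d = 0.145895 + 0.002138 = 0.148033.

0.15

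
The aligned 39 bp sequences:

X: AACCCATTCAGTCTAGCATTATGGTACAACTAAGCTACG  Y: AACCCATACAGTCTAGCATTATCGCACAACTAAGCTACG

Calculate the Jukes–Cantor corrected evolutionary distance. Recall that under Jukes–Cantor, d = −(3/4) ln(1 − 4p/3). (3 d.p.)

0.081

The sequences differ at 3 of 39 sites (8, 23, 25), so p = 3/39 ≈ 0.076923.
d = −(3/4) ln(1 − 4p/3) = −0.75 ln(1 − 0.102564) = −0.75 ln(0.897436)
  = −0.75 × (-0.108213) = 0.081160 substitutions/site.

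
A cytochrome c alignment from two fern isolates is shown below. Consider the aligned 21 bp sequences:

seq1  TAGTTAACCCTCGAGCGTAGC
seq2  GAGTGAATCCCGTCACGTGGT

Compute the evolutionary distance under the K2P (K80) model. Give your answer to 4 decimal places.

Of 21 sites, 5 differences are transitions and 5 are transversions, so P = 5/21 ≈ 0.238095 and Q = 5/21 ≈ 0.238095.
Under the Kimura two-parameter model, d = −½ ln(1 − 2P − Q) − ¼ ln(1 − 2Q).
1 − 2P − Q = 0.285715, giving −½ ln(0.285715) = 0.626380.
1 − 2Q = 0.52381, giving −¼ ln(0.52381) = 0.161657.
d = 0.626380 + 0.161657 = 0.788037.

0.7880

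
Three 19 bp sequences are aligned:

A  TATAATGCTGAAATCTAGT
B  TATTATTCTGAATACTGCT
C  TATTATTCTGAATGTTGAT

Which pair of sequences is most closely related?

A–B: 6/19 differ, p = 0.316, d = 0.410.
A–C: 7/19 differ, p = 0.368, d = 0.507.
B–C: 3/19 differ, p = 0.158, d = 0.177.
The smallest distance is between B and C.

B and C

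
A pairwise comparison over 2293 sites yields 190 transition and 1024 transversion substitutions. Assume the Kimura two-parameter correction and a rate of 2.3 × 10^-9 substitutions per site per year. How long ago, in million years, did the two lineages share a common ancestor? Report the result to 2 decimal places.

P = 190/2293 ≈ 0.082861 and Q = 1024/2293 ≈ 0.446577.
Under the Kimura two-parameter model, d = −½ ln(1 − 2P − Q) − ¼ ln(1 − 2Q).
1 − 2P − Q = 0.387701, giving −½ ln(0.387701) = 0.473760.
1 − 2Q = 0.106846, giving −¼ ln(0.106846) = 0.559092.
d = 0.473760 + 0.559092 = 1.032852.
Under a molecular clock d = 2μt, so t = d/(2μ) = 1.032852 / (2 × 2.3 × 10^-9) = 224.53 million years.

224.53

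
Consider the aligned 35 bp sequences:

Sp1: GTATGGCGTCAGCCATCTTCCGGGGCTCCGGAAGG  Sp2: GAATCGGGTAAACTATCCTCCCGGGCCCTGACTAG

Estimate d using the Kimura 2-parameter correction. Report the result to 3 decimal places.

Of 35 sites, 7 differences are transitions and 7 are transversions, so P = 7/35 = 0.2 and Q = 7/35 = 0.2.
Under the Kimura two-parameter model, d = −½ ln(1 − 2P − Q) − ¼ ln(1 − 2Q).
1 − 2P − Q = 0.4, giving −½ ln(0.4) = 0.458145.
1 − 2Q = 0.6, giving −¼ ln(0.6) = 0.127706.
d = 0.458145 + 0.127706 = 0.585851.

0.586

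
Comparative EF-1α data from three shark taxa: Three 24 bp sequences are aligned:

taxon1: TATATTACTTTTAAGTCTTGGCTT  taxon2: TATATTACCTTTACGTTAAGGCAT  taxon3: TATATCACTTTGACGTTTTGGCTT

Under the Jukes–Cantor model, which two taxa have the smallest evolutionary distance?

taxon1–taxon2: 6/24 differ, p = 0.250, d = 0.304.
taxon1–taxon3: 4/24 differ, p = 0.167, d = 0.188.
taxon2–taxon3: 6/24 differ, p = 0.250, d = 0.304.
The smallest distance is between taxon1 and taxon3.

taxon1 and taxon3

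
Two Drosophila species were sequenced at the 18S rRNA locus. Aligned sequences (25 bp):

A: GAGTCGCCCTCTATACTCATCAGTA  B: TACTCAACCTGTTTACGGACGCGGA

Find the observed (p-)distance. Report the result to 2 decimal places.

The sequences differ at 12 of 25 positions.
p = 12/25 = 0.48.

0.48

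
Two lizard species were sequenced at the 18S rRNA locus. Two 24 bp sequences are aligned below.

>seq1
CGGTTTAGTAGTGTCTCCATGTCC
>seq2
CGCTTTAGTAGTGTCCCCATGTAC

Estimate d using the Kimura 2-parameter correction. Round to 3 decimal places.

Of 24 sites, 1 differences are transitions and 2 are transversions, so P = 1/24 ≈ 0.041667 and Q = 2/24 ≈ 0.083333.
Under the Kimura two-parameter model, d = −½ ln(1 − 2P − Q) − ¼ ln(1 − 2Q).
1 − 2P − Q = 0.833333, giving −½ ln(0.833333) = 0.091161.
1 − 2Q = 0.833334, giving −¼ ln(0.833334) = 0.045580.
d = 0.091161 + 0.045580 = 0.136741.

0.137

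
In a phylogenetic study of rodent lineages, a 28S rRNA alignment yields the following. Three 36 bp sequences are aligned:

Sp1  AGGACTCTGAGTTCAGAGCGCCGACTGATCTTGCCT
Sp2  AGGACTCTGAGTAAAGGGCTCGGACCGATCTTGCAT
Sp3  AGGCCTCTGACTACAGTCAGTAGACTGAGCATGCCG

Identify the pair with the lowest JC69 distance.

Sp1–Sp2: 7/36 differ, p = 0.194, d = 0.225.
Sp1–Sp3: 11/36 differ, p = 0.306, d = 0.392.
Sp2–Sp3: 14/36 differ, p = 0.389, d = 0.548.
The smallest distance is between Sp1 and Sp2.

Sp1 and Sp2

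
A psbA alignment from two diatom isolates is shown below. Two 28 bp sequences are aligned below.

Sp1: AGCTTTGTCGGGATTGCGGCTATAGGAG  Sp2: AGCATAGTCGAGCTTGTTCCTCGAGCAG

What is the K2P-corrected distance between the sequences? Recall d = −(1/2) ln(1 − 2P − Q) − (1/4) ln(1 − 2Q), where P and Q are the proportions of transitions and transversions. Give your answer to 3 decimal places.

Of 28 sites, 2 differences are transitions and 8 are transversions, so P = 2/28 ≈ 0.071429 and Q = 8/28 ≈ 0.285714.
Under the Kimura two-parameter model, d = −½ ln(1 − 2P − Q) − ¼ ln(1 − 2Q).
1 − 2P − Q = 0.571428, giving −½ ln(0.571428) = 0.279808.
1 − 2Q = 0.428572, giving −¼ ln(0.428572) = 0.211824.
d = 0.279808 + 0.211824 = 0.491632.

0.492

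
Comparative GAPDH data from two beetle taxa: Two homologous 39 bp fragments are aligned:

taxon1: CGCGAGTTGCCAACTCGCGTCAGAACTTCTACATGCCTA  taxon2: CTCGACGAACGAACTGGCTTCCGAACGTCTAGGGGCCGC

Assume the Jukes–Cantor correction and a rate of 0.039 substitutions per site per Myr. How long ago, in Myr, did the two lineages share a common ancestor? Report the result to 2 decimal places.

The sequences differ at 15 of 39 sites, so p = 15/39 ≈ 0.384615.
d = −(3/4) ln(1 − 4p/3) = −0.75 ln(1 − 0.51282) = −0.75 ln(0.48718)
  = −0.75 × (-0.719122) = 0.539342 substitutions/site.
Under a molecular clock d = 2μt, so t = d/(2μ) = 0.539342 / (2 × 0.039) = 6.91 Myr.

6.91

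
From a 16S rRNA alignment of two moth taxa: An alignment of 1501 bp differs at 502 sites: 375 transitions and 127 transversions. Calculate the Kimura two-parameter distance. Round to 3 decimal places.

0.485

P = 375/1501 ≈ 0.249833 and Q = 127/1501 ≈ 0.08461.
Under the Kimura two-parameter model, d = −½ ln(1 − 2P − Q) − ¼ ln(1 − 2Q).
1 − 2P − Q = 0.415724, giving −½ ln(0.415724) = 0.438867.
1 − 2Q = 0.83078, giving −¼ ln(0.83078) = 0.046348.
d = 0.438867 + 0.046348 = 0.485215.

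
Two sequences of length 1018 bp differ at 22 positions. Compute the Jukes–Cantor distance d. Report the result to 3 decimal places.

p = 22/1018 ≈ 0.021611.
d = −(3/4) ln(1 − 4p/3) = −0.75 ln(1 − 0.028815) = −0.75 ln(0.971185)
  = −0.75 × (-0.029238) = 0.021929 substitutions/site.

0.022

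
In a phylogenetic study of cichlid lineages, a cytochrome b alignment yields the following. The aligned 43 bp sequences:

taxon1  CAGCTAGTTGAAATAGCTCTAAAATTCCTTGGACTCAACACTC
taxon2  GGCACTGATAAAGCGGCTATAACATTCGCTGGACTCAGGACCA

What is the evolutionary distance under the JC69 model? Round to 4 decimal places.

0.6671

The sequences differ at 19 of 43 sites, so p = 19/43 ≈ 0.44186.
d = −(3/4) ln(1 − 4p/3) = −0.75 ln(1 − 0.589147) = −0.75 ln(0.410853)
  = −0.75 × (-0.889520) = 0.667140 substitutions/site.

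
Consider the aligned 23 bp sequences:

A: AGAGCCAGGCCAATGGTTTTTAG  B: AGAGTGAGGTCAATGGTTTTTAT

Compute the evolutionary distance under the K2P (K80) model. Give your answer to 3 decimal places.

0.199

Of 23 sites, 2 differences are transitions and 2 are transversions, so P = 2/23 ≈ 0.086957 and Q = 2/23 ≈ 0.086957.
Under the Kimura two-parameter model, d = −½ ln(1 − 2P − Q) − ¼ ln(1 − 2Q).
1 − 2P − Q = 0.739129, giving −½ ln(0.739129) = 0.151141.
1 − 2Q = 0.826086, giving −¼ ln(0.826086) = 0.047764.
d = 0.151141 + 0.047764 = 0.198905.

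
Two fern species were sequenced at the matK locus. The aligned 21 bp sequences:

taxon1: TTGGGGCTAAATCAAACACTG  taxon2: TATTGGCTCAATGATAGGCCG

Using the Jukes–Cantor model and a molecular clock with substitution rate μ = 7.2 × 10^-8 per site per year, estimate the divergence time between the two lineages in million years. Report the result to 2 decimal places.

4.41

The sequences differ at 9 of 21 sites (2, 3, 4, 9, 13, 15, 17, 18, 20), so p = 9/21 ≈ 0.428571.
d = −(3/4) ln(1 − 4p/3) = −0.75 ln(1 − 0.571428) = −0.75 ln(0.428572)
  = −0.75 × (-0.847297) = 0.635473 substitutions/site.
Under a molecular clock d = 2μt, so t = d/(2μ) = 0.635473 / (2 × 7.2 × 10^-8) = 4.41 million years.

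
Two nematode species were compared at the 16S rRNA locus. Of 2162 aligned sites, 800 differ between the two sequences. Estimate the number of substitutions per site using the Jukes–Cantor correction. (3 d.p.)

p = 800/2162 ≈ 0.370028.
d = −(3/4) ln(1 − 4p/3) = −0.75 ln(1 − 0.493371) = −0.75 ln(0.506629)
  = −0.75 × (-0.679976) = 0.509982 substitutions/site.

0.510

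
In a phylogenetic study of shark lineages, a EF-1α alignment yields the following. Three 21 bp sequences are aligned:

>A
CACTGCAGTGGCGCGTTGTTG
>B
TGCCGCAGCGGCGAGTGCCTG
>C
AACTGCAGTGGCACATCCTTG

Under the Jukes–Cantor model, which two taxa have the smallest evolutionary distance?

A–B: 8/21 differ, p = 0.381, d = 0.532.
A–C: 5/21 differ, p = 0.238, d = 0.286.
B–C: 9/21 differ, p = 0.429, d = 0.635.
The smallest distance is between A and C.

A and C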